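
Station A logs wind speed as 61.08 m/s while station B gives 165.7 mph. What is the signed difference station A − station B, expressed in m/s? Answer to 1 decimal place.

-13.0 m/s

station B: 165.7 mph = 74.075 m/s.
Difference: 61.080 − 74.075 = -13.0 m/s.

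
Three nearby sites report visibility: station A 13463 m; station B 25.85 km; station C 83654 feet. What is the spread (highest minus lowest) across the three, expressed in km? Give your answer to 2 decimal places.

station A: 13463 m = 13.4630 km.
station C: 83654 ft = 25.4977 km.
Spread: 25.8500 − 13.4630 = 12.39 km.

12.39 km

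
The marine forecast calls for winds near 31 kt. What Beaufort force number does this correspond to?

31 kt lies in the Beaufort 7 band (near gale, 28–33 kt).

Beaufort force 7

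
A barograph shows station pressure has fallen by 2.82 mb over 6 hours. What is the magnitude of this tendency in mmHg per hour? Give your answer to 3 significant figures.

0.353 mmHg per hour

2.82 mb / 6 h × 0.750062 mmHg/mb = 0.353 mmHg/h.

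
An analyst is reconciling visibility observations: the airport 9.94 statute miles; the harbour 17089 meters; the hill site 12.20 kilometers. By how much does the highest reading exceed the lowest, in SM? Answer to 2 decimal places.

the harbour: 17089 m = 10.6186 SM.
the hill site: 12.20 km = 7.5807 SM.
Spread: 10.6186 − 7.5807 = 3.04 SM.

3.04 SM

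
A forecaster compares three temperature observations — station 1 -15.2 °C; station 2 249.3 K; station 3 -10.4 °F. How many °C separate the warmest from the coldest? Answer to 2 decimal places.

station 2: 249.3 K = -23.850 °C.
station 3: -10.4 °F = -23.556 °C.
Spread: (-15.200) − (-23.850) = 8.650 °C.

8.65 °C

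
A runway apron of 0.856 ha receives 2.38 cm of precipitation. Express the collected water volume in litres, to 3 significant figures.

204000 litres

Depth: 2.38 cm × 10 = 23.8 mm.
Area: 0.856 ha = 8560 m².
1 mm over 1 m² is 1 L, so volume = 23.8 × 8560 = 203728 L ≈ 204000 L.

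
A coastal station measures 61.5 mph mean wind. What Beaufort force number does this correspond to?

Beaufort force 10

61.5 mph = 27.5 m/s, which is Beaufort 10 (storm, 24.5–28.4 m/s).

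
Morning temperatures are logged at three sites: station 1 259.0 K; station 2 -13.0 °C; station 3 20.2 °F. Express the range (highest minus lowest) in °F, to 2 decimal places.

station 1: 259.0 K = -14.150 °C.
station 3: 20.2 °F = -6.556 °C.
Spread: (-6.556) − (-14.150) = 7.594 °C = 13.67 °F.

13.67 °F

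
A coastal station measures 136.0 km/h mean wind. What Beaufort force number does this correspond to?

Beaufort force 12

136.0 km/h = 37.8 m/s, which is Beaufort 12 (hurricane force, ≥32.7 m/s).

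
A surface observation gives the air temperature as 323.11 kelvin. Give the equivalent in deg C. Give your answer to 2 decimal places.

°C = 323.11 − 273.15 = 49.96 °C.

49.96 °C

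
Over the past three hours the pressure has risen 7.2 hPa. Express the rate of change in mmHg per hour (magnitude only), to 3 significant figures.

7.2 hPa / 3 h × 0.750062 mmHg/hPa = 1.80 mmHg/h.

1.80 mmHg per hour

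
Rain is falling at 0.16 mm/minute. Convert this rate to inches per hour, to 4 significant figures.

0.16 mm/minute × 0.0393701 in/mm × 60 minute/hour = 0.3780 in/hour.

0.3780 in/hour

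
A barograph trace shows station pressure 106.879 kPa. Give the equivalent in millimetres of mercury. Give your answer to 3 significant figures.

802 mmHg

1 kPa = 7.50062 mmHg, so 106.879 × 7.50062 = 802 mmHg.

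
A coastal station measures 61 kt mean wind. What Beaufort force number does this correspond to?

Beaufort force 11

61 kt lies in the Beaufort 11 band (violent storm, 56–63 kt).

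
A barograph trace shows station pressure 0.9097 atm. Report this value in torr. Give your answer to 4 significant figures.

1 atm = 760 mmHg, so 0.9097 × 760 = 691.4 mmHg.

691.4 mmHg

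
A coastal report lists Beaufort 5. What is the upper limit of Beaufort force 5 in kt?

21 kt

Beaufort 5 (fresh breeze) spans 17–21 knots.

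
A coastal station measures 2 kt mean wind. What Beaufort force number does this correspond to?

Beaufort force 1

2 kt lies in the Beaufort 1 band (light air, 1–3 kt).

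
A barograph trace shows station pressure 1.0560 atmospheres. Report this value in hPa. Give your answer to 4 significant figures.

1070 hPa

1 atm = 1013.25 hPa, so 1.0560 × 1013.25 = 1070 hPa.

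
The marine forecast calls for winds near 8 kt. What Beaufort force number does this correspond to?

8 kt lies in the Beaufort 3 band (gentle breeze, 7–10 kt).

Beaufort force 3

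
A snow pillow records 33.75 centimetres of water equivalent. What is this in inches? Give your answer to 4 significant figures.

13.29 in

1 cm = 0.393701 in, so 33.75 × 0.393701 = 13.29 in.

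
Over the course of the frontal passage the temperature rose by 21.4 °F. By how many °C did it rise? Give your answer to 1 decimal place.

11.9 °C

A change of 1 °C equals a change of 1.8 °F: Δ°C = 21.4 × 0.5556 = 11.9 °C.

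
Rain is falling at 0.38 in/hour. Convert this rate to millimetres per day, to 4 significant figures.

0.38 in/hour × 25.4 mm/in × 24 hour/day = 231.6 mm/day.

231.6 mm/day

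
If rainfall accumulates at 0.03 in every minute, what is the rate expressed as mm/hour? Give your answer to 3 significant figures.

45.7 mm/hour

0.03 in/minute × 25.4 mm/in × 60 minute/hour = 45.7 mm/hour.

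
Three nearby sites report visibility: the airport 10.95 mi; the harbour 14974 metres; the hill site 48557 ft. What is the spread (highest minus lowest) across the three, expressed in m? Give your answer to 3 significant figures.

the airport: 10.95 SM = 17622.32 m.
the hill site: 48557 ft = 14800.17 m.
Spread: 17622.32 − 14800.17 = 2820 m.

2820 m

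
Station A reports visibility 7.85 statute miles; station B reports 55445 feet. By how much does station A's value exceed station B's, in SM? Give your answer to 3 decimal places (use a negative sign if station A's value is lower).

station B: 55445 ft = 10.50095 SM.
Difference: 7.85000 − 10.50095 = -2.651 SM.

-2.651 SM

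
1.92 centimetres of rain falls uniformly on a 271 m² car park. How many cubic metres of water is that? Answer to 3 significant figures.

Depth: 1.92 cm × 10 = 19.2 mm.
1 mm over 1 m² is 1 L, so volume = 19.2 × 271 = 5203.2 L = 5.20 m³.

5.20 cubic metres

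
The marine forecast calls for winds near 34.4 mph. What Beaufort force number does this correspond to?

Beaufort force 7

34.4 mph = 15.4 m/s, which is Beaufort 7 (near gale, 13.9–17.1 m/s).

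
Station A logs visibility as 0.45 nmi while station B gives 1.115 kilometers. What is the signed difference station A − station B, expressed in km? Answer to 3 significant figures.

-0.282 km

station A: 0.45 nmi = 0.83340 km.
Difference: 0.83340 − 1.11500 = -0.282 km.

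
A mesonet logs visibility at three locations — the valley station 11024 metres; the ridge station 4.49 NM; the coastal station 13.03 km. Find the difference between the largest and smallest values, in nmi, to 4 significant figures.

2.546 nmi

the valley station: 11024 m = 5.95248 nmi.
the coastal station: 13.03 km = 7.03564 nmi.
Spread: 7.03564 − 4.49000 = 2.546 nmi.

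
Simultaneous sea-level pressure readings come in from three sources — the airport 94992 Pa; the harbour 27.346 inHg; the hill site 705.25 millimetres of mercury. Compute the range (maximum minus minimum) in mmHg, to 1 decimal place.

the airport: 94992 Pa = 712.498 mmHg.
the harbour: 27.346 inHg = 694.588 mmHg.
Spread: 712.498 − 694.588 = 17.9 mmHg.

17.9 mmHg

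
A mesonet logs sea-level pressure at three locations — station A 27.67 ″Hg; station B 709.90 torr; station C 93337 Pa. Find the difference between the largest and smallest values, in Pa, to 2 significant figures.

station A: 27.67 inHg = 93701.38 Pa.
station B: 709.90 mmHg = 94645.56 Pa.
Spread: 94645.56 − 93337.00 = 1300 Pa.

1300 Pa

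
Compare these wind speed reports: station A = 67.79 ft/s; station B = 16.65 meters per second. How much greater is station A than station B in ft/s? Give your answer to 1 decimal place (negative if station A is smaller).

13.2 ft/s

station B: 16.65 m/s = 54.626 ft/s.
Difference: 67.790 − 54.626 = 13.2 ft/s.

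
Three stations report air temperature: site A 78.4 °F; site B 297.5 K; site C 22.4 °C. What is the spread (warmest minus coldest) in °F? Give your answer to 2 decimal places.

site A: 78.4 °F = 25.778 °C.
site B: 297.5 K = 24.350 °C.
Spread: 25.778 − 22.400 = 3.378 °C = 6.08 °F.

6.08 °F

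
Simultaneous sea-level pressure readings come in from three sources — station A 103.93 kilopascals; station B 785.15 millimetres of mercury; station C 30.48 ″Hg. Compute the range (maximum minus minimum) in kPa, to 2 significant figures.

1.5 kPa

station B: 785.15 mmHg = 104.678 kPa.
station C: 30.48 inHg = 103.217 kPa.
Spread: 104.678 − 103.217 = 1.5 kPa.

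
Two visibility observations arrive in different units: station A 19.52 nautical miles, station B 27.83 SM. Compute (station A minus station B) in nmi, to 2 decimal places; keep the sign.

station B: 27.83 SM = 24.1836 nmi.
Difference: 19.5200 − 24.1836 = -4.66 nmi.

-4.66 nmi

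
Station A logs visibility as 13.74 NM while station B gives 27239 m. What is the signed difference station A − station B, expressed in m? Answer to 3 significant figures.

-1790 m

station A: 13.74 nmi = 25446.48 m.
Difference: 25446.48 − 27239.00 = -1790 m.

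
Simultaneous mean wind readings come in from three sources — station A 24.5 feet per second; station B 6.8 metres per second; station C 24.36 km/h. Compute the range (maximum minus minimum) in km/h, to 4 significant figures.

2.523 km/h

station A: 24.5 ft/s = 26.88336 km/h.
station B: 6.8 m/s = 24.48000 km/h.
Spread: 26.88336 − 24.36000 = 2.523 km/h.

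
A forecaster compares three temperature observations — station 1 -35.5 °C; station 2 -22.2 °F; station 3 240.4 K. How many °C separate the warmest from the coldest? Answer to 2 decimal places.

station 2: -22.2 °F = -30.111 °C.
station 3: 240.4 K = -32.750 °C.
Spread: (-30.111) − (-35.500) = 5.389 °C.

5.39 °C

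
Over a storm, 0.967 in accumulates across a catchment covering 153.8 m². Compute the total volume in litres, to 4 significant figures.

3778 litres

Depth: 0.967 in × 25.4 = 24.5618 mm.
1 mm over 1 m² is 1 L, so volume = 24.5618 × 153.8 = 3777.6048 L ≈ 3778 L.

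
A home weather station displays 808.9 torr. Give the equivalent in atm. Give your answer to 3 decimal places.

1 mmHg = 0.00131579 atm, so 808.9 × 0.00131579 = 1.064 atm.

1.064 atm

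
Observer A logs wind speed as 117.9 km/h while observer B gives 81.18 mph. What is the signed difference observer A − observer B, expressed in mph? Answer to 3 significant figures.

-7.92 mph

observer A: 117.9 km/h = 73.2597 mph.
Difference: 73.2597 − 81.1800 = -7.92 mph.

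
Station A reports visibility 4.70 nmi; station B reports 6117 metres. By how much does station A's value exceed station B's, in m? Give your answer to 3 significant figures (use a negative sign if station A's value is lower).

station A: 4.70 nmi = 8704.40 m.
Difference: 8704.40 − 6117.00 = 2590 m.

2590 m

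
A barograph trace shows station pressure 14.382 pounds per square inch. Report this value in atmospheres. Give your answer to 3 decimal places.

0.979 atm

1 psi = 0.068046 atm, so 14.382 × 0.068046 = 0.979 atm.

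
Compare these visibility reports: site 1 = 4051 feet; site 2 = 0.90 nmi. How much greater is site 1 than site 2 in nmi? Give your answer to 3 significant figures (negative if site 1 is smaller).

-0.233 nmi

site 1: 4051 ft = 0.66671 nmi.
Difference: 0.66671 − 0.90000 = -0.233 nmi.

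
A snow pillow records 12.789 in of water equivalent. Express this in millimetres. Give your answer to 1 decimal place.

1 in = 25.4 mm, so 12.789 × 25.4 = 324.8 mm.

324.8 mm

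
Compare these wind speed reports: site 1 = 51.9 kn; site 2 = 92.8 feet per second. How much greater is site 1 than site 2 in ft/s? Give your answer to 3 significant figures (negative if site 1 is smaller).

site 1: 51.9 kt = 87.5973 ft/s.
Difference: 87.5973 − 92.8000 = -5.20 ft/s.

-5.20 ft/s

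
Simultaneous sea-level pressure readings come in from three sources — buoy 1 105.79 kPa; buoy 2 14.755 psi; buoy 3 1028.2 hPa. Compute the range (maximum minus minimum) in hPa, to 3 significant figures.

buoy 1: 105.79 kPa = 1057.900 hPa.
buoy 2: 14.755 psi = 1017.321 hPa.
Spread: 1057.900 − 1017.321 = 40.6 hPa.

40.6 hPa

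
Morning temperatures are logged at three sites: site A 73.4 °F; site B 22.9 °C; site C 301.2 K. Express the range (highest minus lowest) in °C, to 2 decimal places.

site A: 73.4 °F = 23.000 °C.
site C: 301.2 K = 28.050 °C.
Spread: 28.050 − 22.900 = 5.150 °C.

5.15 °C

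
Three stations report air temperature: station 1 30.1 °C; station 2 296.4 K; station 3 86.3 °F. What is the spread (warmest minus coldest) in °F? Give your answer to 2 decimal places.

12.45 °F

station 2: 296.4 K = 23.250 °C.
station 3: 86.3 °F = 30.167 °C.
Spread: 30.167 − 23.250 = 6.917 °C = 12.45 °F.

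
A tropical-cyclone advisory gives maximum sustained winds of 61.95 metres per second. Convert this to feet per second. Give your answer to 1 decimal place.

203.2 ft/s

1 m/s = 3.28084 ft/s, so 61.95 × 3.28084 = 203.2 ft/s.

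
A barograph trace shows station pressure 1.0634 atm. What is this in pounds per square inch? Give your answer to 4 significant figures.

1 atm = 14.6959 psi, so 1.0634 × 14.6959 = 15.63 psi.

15.63 psi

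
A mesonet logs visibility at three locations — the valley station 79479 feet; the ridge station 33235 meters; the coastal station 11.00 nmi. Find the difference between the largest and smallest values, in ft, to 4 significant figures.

the ridge station: 33235 m = 109038.71 ft.
the coastal station: 11.00 nmi = 66837.27 ft.
Spread: 109038.71 − 66837.27 = 42200 ft.

42200 ft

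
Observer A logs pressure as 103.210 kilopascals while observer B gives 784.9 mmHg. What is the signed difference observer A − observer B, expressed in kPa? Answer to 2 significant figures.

-1.4 kPa

observer B: 784.9 mmHg = 104.645 kPa.
Difference: 103.210 − 104.645 = -1.4 kPa.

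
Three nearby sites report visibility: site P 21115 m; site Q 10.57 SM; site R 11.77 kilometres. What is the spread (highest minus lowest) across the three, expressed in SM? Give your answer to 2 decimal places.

5.81 SM

site P: 21115 m = 13.1203 SM.
site R: 11.77 km = 7.3135 SM.
Spread: 13.1203 − 7.3135 = 5.81 SM.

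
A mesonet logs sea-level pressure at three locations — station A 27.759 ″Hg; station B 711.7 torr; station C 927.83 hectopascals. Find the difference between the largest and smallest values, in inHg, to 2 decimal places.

0.62 inHg

station B: 711.7 mmHg = 28.0197 inHg.
station C: 927.83 hPa = 27.3988 inHg.
Spread: 28.0197 − 27.3988 = 0.62 inHg.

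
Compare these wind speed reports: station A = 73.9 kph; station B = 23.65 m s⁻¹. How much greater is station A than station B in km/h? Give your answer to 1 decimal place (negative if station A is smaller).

-11.2 km/h

station B: 23.65 m/s = 85.140 km/h.
Difference: 73.900 − 85.140 = -11.2 km/h.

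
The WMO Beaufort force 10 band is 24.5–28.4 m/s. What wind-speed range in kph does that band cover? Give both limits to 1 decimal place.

24.5–28.4 m/s × 3.6 = 88.2–102.2 km/h.

88.2 to 102.2 km/h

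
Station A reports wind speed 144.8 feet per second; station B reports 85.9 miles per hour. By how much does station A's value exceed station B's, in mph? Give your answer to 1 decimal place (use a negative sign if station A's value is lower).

station A: 144.8 ft/s = 98.727 mph.
Difference: 98.727 − 85.900 = 12.8 mph.

12.8 mph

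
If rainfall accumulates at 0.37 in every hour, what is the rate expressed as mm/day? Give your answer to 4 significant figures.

0.37 in/hour × 25.4 mm/in × 24 hour/day = 225.6 mm/day.

225.6 mm/day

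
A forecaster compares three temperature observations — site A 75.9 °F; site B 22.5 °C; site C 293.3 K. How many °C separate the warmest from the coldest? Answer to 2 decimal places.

site A: 75.9 °F = 24.389 °C.
site C: 293.3 K = 20.150 °C.
Spread: 24.389 − 20.150 = 4.239 °C.

4.24 °C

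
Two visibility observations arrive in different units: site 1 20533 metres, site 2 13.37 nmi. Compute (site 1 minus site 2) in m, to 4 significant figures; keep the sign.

-4228 m

site 2: 13.37 nmi = 24761.24 m.
Difference: 20533.00 − 24761.24 = -4228 m.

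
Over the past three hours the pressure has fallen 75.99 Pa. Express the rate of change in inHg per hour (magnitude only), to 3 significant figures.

75.99 Pa / 3 h × 0.0002953 inHg/Pa = 0.00748 inHg/h.

0.00748 inHg per hour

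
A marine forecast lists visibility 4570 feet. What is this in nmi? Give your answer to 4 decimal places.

1 ft = 0.000164579 nmi, so 4570 × 0.000164579 = 0.7521 nmi.

0.7521 nmi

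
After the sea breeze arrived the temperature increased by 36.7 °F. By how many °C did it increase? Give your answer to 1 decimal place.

For a temperature change the 32° offset cancels: Δ°C = 36.7 × 0.5556 = 20.4 °C.

20.4 °C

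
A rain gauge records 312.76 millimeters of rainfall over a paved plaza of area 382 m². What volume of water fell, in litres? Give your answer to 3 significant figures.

1 mm over 1 m² is 1 L, so volume = 312.76 × 382 = 119474.32 L ≈ 119000 L.

119000 litres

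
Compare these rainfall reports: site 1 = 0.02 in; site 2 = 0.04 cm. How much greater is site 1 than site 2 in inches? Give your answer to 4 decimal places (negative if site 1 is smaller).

site 2: 0.04 cm = 0.015748 in.
Difference: 0.020000 − 0.015748 = 0.0043 in.

0.0043 in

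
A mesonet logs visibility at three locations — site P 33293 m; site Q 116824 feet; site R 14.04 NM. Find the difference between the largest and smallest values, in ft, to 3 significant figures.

31500 ft

site P: 33293 m = 109229.00 ft.
site R: 14.04 nmi = 85308.66 ft.
Spread: 116824.00 − 85308.66 = 31500 ft.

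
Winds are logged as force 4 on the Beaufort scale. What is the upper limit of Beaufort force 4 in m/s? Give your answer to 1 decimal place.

Beaufort 4 (moderate breeze) spans 5.5–7.9 m/s.

7.9 m/s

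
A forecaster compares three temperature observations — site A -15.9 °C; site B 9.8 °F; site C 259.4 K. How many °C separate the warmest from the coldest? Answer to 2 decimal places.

3.57 °C

site B: 9.8 °F = -12.333 °C.
site C: 259.4 K = -13.750 °C.
Spread: (-12.333) − (-15.900) = 3.567 °C.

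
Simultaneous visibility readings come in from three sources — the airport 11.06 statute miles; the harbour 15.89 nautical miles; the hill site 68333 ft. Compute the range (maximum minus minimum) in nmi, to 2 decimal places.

6.28 nmi

the airport: 11.06 SM = 9.6109 nmi.
the hill site: 68333 ft = 11.2462 nmi.
Spread: 15.8900 − 9.6109 = 6.28 nmi.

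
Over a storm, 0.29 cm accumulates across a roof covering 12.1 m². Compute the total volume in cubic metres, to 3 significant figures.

0.0351 cubic metres

Depth: 0.29 cm × 10 = 2.9 mm.
1 mm over 1 m² is 1 L, so volume = 2.9 × 12.1 = 35.09 L = 0.0351 m³.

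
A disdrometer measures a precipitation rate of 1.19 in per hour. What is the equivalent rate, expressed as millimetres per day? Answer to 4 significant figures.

1.19 in/hour × 25.4 mm/in × 24 hour/day = 725.4 mm/day.

725.4 mm/day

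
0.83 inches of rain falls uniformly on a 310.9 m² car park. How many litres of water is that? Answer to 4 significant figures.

6554 litres

Depth: 0.83 in × 25.4 = 21.082 mm.
1 mm over 1 m² is 1 L, so volume = 21.082 × 310.9 = 6554.3938 L ≈ 6554 L.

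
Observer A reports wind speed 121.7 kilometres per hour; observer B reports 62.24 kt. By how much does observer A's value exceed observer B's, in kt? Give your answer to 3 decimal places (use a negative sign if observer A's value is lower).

3.473 kt

observer A: 121.7 km/h = 65.71274 kt.
Difference: 65.71274 − 62.24000 = 3.473 kt.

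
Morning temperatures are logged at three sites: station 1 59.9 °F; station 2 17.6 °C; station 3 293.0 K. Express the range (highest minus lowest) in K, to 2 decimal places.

4.35 K

station 1: 59.9 °F = 15.500 °C.
station 3: 293.0 K = 19.850 °C.
Spread: 19.850 − 15.500 = 4.350 °C.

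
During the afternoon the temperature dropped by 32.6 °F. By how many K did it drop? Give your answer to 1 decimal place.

For a temperature change the 32° offset cancels: ΔK = 32.6 × 0.5556 = 18.1 K.

18.1 K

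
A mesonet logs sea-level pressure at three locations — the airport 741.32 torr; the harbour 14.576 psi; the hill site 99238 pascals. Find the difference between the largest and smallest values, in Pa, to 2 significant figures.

the airport: 741.32 mmHg = 98834.55 Pa.
the harbour: 14.576 psi = 100497.98 Pa.
Spread: 100497.98 − 98834.55 = 1700 Pa.

1700 Pa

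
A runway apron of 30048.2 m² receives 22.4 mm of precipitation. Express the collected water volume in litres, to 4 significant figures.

1 mm over 1 m² is 1 L, so volume = 22.4 × 30048.2 = 673079.68 L ≈ 673100 L.

673100 litres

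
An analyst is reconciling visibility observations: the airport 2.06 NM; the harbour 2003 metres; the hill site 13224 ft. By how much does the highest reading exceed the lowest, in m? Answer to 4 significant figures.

2028 m

the airport: 2.06 nmi = 3815.12 m.
the hill site: 13224 ft = 4030.68 m.
Spread: 4030.68 − 2003.00 = 2028 m.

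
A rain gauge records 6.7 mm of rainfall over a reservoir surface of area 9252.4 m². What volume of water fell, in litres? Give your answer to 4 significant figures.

1 mm over 1 m² is 1 L, so volume = 6.7 × 9252.4 = 61991.08 L ≈ 61990 L.

61990 litres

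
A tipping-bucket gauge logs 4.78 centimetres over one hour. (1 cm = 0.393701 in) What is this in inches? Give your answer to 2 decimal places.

1 cm = 0.393701 in, so 4.78 × 0.393701 = 1.88 in.

1.88 in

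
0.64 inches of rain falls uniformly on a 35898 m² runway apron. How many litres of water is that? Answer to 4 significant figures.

Depth: 0.64 in × 25.4 = 16.256 mm.
1 mm over 1 m² is 1 L, so volume = 16.256 × 35898 = 583557.89 L ≈ 583600 L.

583600 litres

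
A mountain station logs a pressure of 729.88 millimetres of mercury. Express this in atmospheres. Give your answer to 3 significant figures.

1 mmHg = 0.00131579 atm, so 729.88 × 0.00131579 = 0.960 atm.

0.960 atm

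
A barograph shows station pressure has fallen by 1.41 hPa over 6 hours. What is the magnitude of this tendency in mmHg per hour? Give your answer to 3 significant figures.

0.176 mmHg per hour

1.41 hPa / 6 h × 0.750062 mmHg/hPa = 0.176 mmHg/h.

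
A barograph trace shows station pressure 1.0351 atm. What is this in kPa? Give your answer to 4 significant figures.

104.9 kPa

1 atm = 101.325 kPa, so 1.0351 × 101.325 = 104.9 kPa.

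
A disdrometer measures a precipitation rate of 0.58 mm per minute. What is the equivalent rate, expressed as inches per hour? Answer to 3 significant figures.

1.37 in/hour

0.58 mm/minute × 0.0393701 in/mm × 60 minute/hour = 1.37 in/hour.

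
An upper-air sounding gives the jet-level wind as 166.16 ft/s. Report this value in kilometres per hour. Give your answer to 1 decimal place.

1 ft/s = 1.09728 km/h, so 166.16 × 1.09728 = 182.3 km/h.

182.3 km/h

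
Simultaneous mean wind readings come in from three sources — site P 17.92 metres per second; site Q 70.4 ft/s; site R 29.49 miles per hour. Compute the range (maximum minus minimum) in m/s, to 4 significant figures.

8.275 m/s

site Q: 70.4 ft/s = 21.45792 m/s.
site R: 29.49 mph = 13.18321 m/s.
Spread: 21.45792 − 13.18321 = 8.275 m/s.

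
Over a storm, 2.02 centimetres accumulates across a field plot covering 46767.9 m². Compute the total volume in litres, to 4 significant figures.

Depth: 2.02 cm × 10 = 20.2 mm.
1 mm over 1 m² is 1 L, so volume = 20.2 × 46767.9 = 944711.58 L ≈ 944700 L.

944700 litres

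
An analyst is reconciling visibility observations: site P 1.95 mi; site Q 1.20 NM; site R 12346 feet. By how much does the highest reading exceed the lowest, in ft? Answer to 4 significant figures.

5055 ft

site P: 1.95 SM = 10296.00 ft.
site Q: 1.20 nmi = 7291.34 ft.
Spread: 12346.00 − 7291.34 = 5055 ft.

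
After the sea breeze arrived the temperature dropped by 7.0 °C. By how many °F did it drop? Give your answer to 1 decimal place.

Converting a difference, only the 9/5 scale factor applies: Δ°F = 7.0 × 1.8 = 12.6 °F.

12.6 °F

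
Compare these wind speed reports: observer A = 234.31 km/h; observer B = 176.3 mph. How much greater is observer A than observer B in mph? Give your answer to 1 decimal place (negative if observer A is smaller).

observer A: 234.31 km/h = 145.593 mph.
Difference: 145.593 − 176.300 = -30.7 mph.

-30.7 mph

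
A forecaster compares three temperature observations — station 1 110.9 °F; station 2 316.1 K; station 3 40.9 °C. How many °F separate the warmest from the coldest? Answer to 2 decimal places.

station 1: 110.9 °F = 43.833 °C.
station 2: 316.1 K = 42.950 °C.
Spread: 43.833 − 40.900 = 2.933 °C = 5.28 °F.

5.28 °F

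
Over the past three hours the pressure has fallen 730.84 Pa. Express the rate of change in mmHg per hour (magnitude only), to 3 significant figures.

730.84 Pa / 3 h × 0.00750062 mmHg/Pa = 1.83 mmHg/h.

1.83 mmHg per hour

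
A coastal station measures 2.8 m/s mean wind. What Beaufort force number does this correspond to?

Beaufort force 2

2.8 m/s lies in the Beaufort 2 band (light breeze, 1.6–3.3 m/s).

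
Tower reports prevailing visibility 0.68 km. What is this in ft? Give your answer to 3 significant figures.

1 km = 3280.84 ft, so 0.68 × 3280.84 = 2230 ft.

2230 ft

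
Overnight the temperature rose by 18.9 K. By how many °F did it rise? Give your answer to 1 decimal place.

Converting a difference, only the 9/5 scale factor applies: Δ°F = 18.9 × 1.8 = 34.0 °F.

34.0 °F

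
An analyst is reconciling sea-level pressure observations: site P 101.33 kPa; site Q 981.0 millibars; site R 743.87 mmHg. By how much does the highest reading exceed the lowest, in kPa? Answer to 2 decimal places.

3.23 kPa

site Q: 981.0 mb = 98.1000 kPa.
site R: 743.87 mmHg = 99.1745 kPa.
Spread: 101.3300 − 98.1000 = 3.23 kPa.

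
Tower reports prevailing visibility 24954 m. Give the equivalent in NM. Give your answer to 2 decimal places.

1 m = 0.000539957 nmi, so 24954 × 0.000539957 = 13.47 nmi.

13.47 nmi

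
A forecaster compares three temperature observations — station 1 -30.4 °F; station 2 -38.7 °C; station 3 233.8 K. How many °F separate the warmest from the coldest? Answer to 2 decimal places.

8.43 °F

station 1: -30.4 °F = -34.667 °C.
station 3: 233.8 K = -39.350 °C.
Spread: (-34.667) − (-39.350) = 4.683 °C = 8.43 °F.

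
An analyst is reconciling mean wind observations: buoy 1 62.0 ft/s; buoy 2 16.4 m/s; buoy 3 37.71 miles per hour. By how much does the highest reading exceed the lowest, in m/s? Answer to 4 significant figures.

2.498 m/s

buoy 1: 62.0 ft/s = 18.89760 m/s.
buoy 3: 37.71 mph = 16.85788 m/s.
Spread: 18.89760 − 16.40000 = 2.498 m/s.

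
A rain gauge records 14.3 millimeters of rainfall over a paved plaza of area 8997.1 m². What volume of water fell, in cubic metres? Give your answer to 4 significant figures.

128.7 cubic metres

1 mm over 1 m² is 1 L, so volume = 14.3 × 8997.1 = 128658.53 L = 128.7 m³.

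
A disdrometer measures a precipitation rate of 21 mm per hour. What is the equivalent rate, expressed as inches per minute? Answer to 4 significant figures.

0.01378 in/minute

21 mm/hour × 0.0393701 in/mm × 0.0166667 hour/minute = 0.01378 in/minute.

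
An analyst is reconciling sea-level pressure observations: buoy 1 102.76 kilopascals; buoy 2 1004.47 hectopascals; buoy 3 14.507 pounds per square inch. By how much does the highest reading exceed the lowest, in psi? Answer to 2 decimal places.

buoy 1: 102.76 kPa = 14.9041 psi.
buoy 2: 1004.47 hPa = 14.5686 psi.
Spread: 14.9041 − 14.5070 = 0.40 psi.

0.40 psi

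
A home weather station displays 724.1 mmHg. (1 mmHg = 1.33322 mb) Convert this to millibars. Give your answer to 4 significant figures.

965.4 mb

1 mmHg = 1.33322 mb, so 724.1 × 1.33322 = 965.4 mb.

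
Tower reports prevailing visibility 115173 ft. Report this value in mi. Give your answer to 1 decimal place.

1 ft = 0.000189394 SM, so 115173 × 0.000189394 = 21.8 SM.

21.8 SM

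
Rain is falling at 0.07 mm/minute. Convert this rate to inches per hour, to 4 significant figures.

0.1654 in/hour

0.07 mm/minute × 0.0393701 in/mm × 60 minute/hour = 0.1654 in/hour.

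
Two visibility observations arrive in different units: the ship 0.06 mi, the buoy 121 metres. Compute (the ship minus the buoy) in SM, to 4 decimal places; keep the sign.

-0.0152 SM

the buoy: 121 m = 0.075186 SM.
Difference: 0.060000 − 0.075186 = -0.0152 SM.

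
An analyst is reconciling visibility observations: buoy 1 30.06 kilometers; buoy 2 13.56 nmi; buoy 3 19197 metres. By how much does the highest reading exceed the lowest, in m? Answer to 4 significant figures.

10860 m

buoy 1: 30.06 km = 30060.00 m.
buoy 2: 13.56 nmi = 25113.12 m.
Spread: 30060.00 − 19197.00 = 10860 m.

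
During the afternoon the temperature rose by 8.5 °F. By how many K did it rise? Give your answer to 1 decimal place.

For a temperature change the 32° offset cancels: ΔK = 8.5 × 0.5556 = 4.7 K.

4.7 K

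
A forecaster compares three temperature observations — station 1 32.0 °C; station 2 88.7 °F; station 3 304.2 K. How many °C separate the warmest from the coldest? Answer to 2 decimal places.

station 2: 88.7 °F = 31.500 °C.
station 3: 304.2 K = 31.050 °C.
Spread: 32.000 − 31.050 = 0.950 °C.

0.95 °C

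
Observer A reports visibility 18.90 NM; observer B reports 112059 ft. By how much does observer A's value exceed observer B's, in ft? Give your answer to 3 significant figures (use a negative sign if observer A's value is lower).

observer A: 18.90 nmi = 114838.58 ft.
Difference: 114838.58 − 112059.00 = 2780 ft.

2780 ft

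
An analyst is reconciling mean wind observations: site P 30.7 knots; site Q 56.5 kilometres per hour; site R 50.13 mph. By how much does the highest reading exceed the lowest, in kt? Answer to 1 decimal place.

13.1 kt

site Q: 56.5 km/h = 30.508 kt.
site R: 50.13 mph = 43.562 kt.
Spread: 43.562 − 30.508 = 13.1 kt.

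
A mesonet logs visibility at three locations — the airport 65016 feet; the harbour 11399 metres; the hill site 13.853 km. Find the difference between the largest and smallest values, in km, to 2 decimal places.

the airport: 65016 ft = 19.8169 km.
the harbour: 11399 m = 11.3990 km.
Spread: 19.8169 − 11.3990 = 8.42 km.

8.42 km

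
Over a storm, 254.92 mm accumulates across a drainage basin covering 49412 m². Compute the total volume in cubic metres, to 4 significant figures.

12600 cubic metres

1 mm over 1 m² is 1 L, so volume = 254.92 × 49412 = 12596107 L = 12600 m³.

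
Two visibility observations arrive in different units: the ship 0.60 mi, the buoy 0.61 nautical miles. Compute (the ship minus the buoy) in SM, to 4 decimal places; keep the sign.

the buoy: 0.61 nmi = 0.701975 SM.
Difference: 0.600000 − 0.701975 = -0.1020 SM.

-0.1020 SM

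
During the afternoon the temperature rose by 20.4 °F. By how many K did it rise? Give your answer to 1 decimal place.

11.3 K

A change of 1 °C equals a change of 1.8 °F: ΔK = 20.4 × 0.5556 = 11.3 K.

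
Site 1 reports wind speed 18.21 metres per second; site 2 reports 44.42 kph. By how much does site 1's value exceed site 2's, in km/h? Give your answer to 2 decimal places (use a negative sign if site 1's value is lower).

site 1: 18.21 m/s = 65.5560 km/h.
Difference: 65.5560 − 44.4200 = 21.14 km/h.

21.14 km/h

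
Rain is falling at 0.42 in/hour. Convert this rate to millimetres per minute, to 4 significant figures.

0.42 in/hour × 25.4 mm/in × 0.0166667 hour/minute = 0.1778 mm/minute.

0.1778 mm/minute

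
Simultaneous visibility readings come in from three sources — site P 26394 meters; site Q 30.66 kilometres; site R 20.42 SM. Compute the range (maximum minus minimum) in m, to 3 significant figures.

6470 m

site Q: 30.66 km = 30660.00 m.
site R: 20.42 SM = 32862.80 m.
Spread: 32862.80 − 26394.00 = 6470 m.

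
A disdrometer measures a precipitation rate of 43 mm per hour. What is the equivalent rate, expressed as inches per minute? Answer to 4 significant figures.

0.02822 in/minute

43 mm/hour × 0.0393701 in/mm × 0.0166667 hour/minute = 0.02822 in/minute.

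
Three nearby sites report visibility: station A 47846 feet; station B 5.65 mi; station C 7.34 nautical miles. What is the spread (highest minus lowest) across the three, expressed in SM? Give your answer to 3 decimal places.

3.412 SM

station A: 47846 ft = 9.06174 SM.
station C: 7.34 nmi = 8.44672 SM.
Spread: 9.06174 − 5.65000 = 3.412 SM.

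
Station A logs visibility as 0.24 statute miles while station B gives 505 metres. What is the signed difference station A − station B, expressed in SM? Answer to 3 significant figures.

-0.0738 SM

station B: 505 m = 0.313792 SM.
Difference: 0.240000 − 0.313792 = -0.0738 SM.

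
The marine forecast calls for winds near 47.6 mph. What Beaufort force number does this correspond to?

Beaufort force 9

47.6 mph = 21.3 m/s, which is Beaufort 9 (strong gale, 20.8–24.4 m/s).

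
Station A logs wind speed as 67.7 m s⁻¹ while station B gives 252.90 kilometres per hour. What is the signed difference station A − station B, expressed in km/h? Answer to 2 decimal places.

station A: 67.7 m/s = 243.7200 km/h.
Difference: 243.7200 − 252.9000 = -9.18 km/h.

-9.18 km/h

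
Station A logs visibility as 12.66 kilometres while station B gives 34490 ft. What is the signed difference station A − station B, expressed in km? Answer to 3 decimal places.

station B: 34490 ft = 10.51255 km.
Difference: 12.66000 − 10.51255 = 2.147 km.

2.147 km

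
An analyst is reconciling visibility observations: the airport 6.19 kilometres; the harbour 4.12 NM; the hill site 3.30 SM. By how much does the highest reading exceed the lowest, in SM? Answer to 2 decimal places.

the airport: 6.19 km = 3.8463 SM.
the harbour: 4.12 nmi = 4.7412 SM.
Spread: 4.7412 − 3.3000 = 1.44 SM.

1.44 SM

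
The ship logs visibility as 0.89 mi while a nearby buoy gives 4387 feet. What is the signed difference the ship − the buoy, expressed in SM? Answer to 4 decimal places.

the buoy: 4387 ft = 0.830871 SM.
Difference: 0.890000 − 0.830871 = 0.0591 SM.

0.0591 SM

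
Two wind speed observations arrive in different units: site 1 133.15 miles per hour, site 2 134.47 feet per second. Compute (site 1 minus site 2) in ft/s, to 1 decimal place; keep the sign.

site 1: 133.15 mph = 195.287 ft/s.
Difference: 195.287 − 134.470 = 60.8 ft/s.

60.8 ft/s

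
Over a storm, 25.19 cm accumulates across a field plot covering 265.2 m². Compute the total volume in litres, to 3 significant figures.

66800 litres

Depth: 25.19 cm × 10 = 251.9 mm.
1 mm over 1 m² is 1 L, so volume = 251.9 × 265.2 = 66803.88 L ≈ 66800 L.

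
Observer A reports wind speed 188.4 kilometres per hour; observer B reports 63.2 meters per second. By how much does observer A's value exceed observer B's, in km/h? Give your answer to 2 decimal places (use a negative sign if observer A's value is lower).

-39.12 km/h

observer B: 63.2 m/s = 227.5200 km/h.
Difference: 188.4000 − 227.5200 = -39.12 km/h.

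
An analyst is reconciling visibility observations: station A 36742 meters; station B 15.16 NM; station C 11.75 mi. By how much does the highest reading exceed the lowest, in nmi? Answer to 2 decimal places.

9.63 nmi

station A: 36742 m = 19.8391 nmi.
station C: 11.75 SM = 10.2105 nmi.
Spread: 19.8391 − 10.2105 = 9.63 nmi.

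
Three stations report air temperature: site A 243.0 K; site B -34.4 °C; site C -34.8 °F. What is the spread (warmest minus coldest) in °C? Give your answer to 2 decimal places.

6.96 °C

site A: 243.0 K = -30.150 °C.
site C: -34.8 °F = -37.111 °C.
Spread: (-30.150) − (-37.111) = 6.961 °C.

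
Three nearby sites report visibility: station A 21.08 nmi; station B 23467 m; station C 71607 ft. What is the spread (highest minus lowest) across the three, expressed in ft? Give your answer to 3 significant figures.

station A: 21.08 nmi = 128084.51 ft.
station B: 23467 m = 76991.47 ft.
Spread: 128084.51 − 71607.00 = 56500 ft.

56500 ft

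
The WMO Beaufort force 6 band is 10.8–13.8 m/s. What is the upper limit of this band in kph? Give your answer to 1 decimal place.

10.8–13.8 m/s × 3.6 = 38.9–49.7 km/h.

49.7 km/h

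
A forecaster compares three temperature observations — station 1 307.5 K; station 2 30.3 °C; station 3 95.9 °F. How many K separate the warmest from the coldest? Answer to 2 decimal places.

station 1: 307.5 K = 34.350 °C.
station 3: 95.9 °F = 35.500 °C.
Spread: 35.500 − 30.300 = 5.200 °C.

5.20 K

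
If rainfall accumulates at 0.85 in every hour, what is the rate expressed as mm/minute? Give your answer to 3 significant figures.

0.360 mm/minute

0.85 in/hour × 25.4 mm/in × 0.0166667 hour/minute = 0.360 mm/minute.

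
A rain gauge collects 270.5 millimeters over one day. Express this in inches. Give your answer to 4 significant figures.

1 mm = 0.0393701 in, so 270.5 × 0.0393701 = 10.65 in.

10.65 in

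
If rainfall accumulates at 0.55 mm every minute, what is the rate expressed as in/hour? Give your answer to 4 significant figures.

1.299 in/hour

0.55 mm/minute × 0.0393701 in/mm × 60 minute/hour = 1.299 in/hour.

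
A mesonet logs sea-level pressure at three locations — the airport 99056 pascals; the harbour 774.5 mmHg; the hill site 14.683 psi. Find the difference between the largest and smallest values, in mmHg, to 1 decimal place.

31.5 mmHg

the airport: 99056 Pa = 742.981 mmHg.
the hill site: 14.683 psi = 759.330 mmHg.
Spread: 774.500 − 742.981 = 31.5 mmHg.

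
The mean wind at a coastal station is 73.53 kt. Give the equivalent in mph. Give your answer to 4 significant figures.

1 kt = 1.15078 mph, so 73.53 × 1.15078 = 84.62 mph.

84.62 mph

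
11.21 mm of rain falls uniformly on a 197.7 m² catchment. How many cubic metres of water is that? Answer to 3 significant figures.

1 mm over 1 m² is 1 L, so volume = 11.21 × 197.7 = 2216.217 L = 2.22 m³.

2.22 cubic metres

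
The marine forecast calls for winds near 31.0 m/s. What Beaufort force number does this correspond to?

Beaufort force 11

31.0 m/s lies in the Beaufort 11 band (violent storm, 28.5–32.6 m/s).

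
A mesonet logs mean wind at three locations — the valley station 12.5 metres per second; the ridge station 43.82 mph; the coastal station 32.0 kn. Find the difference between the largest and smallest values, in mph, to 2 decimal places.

15.86 mph

the valley station: 12.5 m/s = 27.9617 mph.
the coastal station: 32.0 kt = 36.8249 mph.
Spread: 43.8200 − 27.9617 = 15.86 mph.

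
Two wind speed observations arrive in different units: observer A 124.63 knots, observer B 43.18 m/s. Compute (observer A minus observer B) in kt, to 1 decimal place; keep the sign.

40.7 kt

observer B: 43.18 m/s = 83.935 kt.
Difference: 124.630 − 83.935 = 40.7 kt.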